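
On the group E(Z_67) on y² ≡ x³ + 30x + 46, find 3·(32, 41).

(55, 13)

Write P = (32, 41).
Repeated addition: build up to 3P.
2P: tangent at (32, 41): λ = (3·32² + 30)/(2·41) ≡ 20/15. 15⁻¹ ≡ 9 (mod 67), so λ ≡ 20·9 ≡ 46.
  x = λ² - 32 - 32 = 2116 - 64 ≡ 42; y = λ·(32 - 42) - 41 ≡ 35. → (42, 35)
3P: (42, 35) + (32, 41). λ = (41 - 35)/(32 - 42) ≡ 6/57 mod 67. 57⁻¹ ≡ 20 (mod 67), so λ ≡ 53.
  x = λ² - 42 - 32 = 2809 - 74 ≡ 55; y = λ·(42 - 55) - 35 ≡ 13. → (55, 13)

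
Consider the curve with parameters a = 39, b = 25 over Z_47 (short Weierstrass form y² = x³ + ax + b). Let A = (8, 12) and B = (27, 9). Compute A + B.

(8, 12) + (27, 9). λ = (9 - 12)/(27 - 8) ≡ 44/19 mod 47. 19⁻¹ ≡ 5 (mod 47) since 19·5 = 95 ≡ 1, so λ ≡ 32.
  x = λ² - 8 - 27 = 1024 - 35 ≡ 2; y = λ·(8 - 2) - 12 ≡ 39. → (2, 39)

(2, 39)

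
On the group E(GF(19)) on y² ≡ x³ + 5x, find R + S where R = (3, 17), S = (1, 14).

(3, 17) + (1, 14). λ = (14 - 17)/(1 - 3) ≡ 16/17 mod 19. 17⁻¹ ≡ 9 (mod 19) since 17·9 = 153 ≡ 1, so λ ≡ 11.
  x = λ² - 3 - 1 = 121 - 4 ≡ 3; y = λ·(3 - 3) - 17 ≡ 2. → (3, 2)

(3, 2)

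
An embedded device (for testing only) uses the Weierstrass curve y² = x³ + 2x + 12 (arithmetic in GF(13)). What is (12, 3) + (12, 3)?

tangent at (12, 3): λ = (3·12² + 2)/(2·3) ≡ 5/6. 6⁻¹ ≡ 11 (mod 13) since 6·11 = 66 ≡ 1, so λ ≡ 5·11 ≡ 3.
  x = λ² - 12 - 12 = 9 - 24 ≡ 11; y = λ·(12 - 11) - 3 ≡ 0. → (11, 0)

(11, 0)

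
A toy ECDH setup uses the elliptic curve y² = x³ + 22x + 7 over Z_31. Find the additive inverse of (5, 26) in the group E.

-(5, 26) = (5, -26 mod 31) = (5, 5).

(5, 5)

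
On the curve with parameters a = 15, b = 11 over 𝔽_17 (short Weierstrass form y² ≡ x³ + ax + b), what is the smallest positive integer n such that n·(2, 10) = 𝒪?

12

2P: tangent at (2, 10): λ = (3·2² + 15)/(2·10) ≡ 10/3. 3⁻¹ ≡ 6 (mod 17), so λ ≡ 10·6 ≡ 9.
  x = λ² - 2 - 2 = 81 - 4 ≡ 9; y = λ·(2 - 9) - 10 ≡ 12. → (9, 12)
3P: (9, 12) + (2, 10). λ = (10 - 12)/(2 - 9) ≡ 15/10 mod 17. 10⁻¹ ≡ 12 (mod 17) since 10·12 = 120 ≡ 1, so λ ≡ 10.
  x = λ² - 9 - 2 = 100 - 11 ≡ 4; y = λ·(9 - 4) - 12 ≡ 4. → (4, 4)
4P: (4, 4) + (2, 10). λ = (10 - 4)/(2 - 4) ≡ 6/15 mod 17. 15⁻¹ ≡ 8 (mod 17) since 15·8 = 120 ≡ 1, so λ ≡ 14.
  x = λ² - 4 - 2 = 196 - 6 ≡ 3; y = λ·(4 - 3) - 4 ≡ 10. → (3, 10)
5P: (3, 10) + (2, 10). λ = (10 - 10)/(2 - 3) ≡ 0/16 mod 17. 16⁻¹ ≡ 16 (mod 17) since 16·16 = 256 ≡ 1, so λ ≡ 0.
  x = λ² - 3 - 2 = 0 - 5 ≡ 12; y = λ·(3 - 12) - 10 ≡ 7. → (12, 7)
6P: (12, 7) + (2, 10). λ = (10 - 7)/(2 - 12) ≡ 3/7 mod 17. 7⁻¹ ≡ 5 (mod 17) since 7·5 = 35 ≡ 1, so λ ≡ 15.
  x = λ² - 12 - 2 = 225 - 14 ≡ 7; y = λ·(12 - 7) - 7 ≡ 0. → (7, 0)
7P: (7, 0) + (2, 10). λ = (10 - 0)/(2 - 7) ≡ 10/12 mod 17. 12⁻¹ ≡ 10 (mod 17) since 12·10 = 120 ≡ 1, so λ ≡ 15.
  x = λ² - 7 - 2 = 225 - 9 ≡ 12; y = λ·(7 - 12) - 0 ≡ 10. → (12, 10)
8P: (12, 10) + (2, 10). λ = (10 - 10)/(2 - 12) ≡ 0/7 mod 17. 7⁻¹ ≡ 5 (mod 17), so λ ≡ 0.
  x = λ² - 12 - 2 = 0 - 14 ≡ 3; y = λ·(12 - 3) - 10 ≡ 7. → (3, 7)
9P: (3, 7) + (2, 10). λ = (10 - 7)/(2 - 3) ≡ 3/16 mod 17. 16⁻¹ ≡ 16 (mod 17), so λ ≡ 14.
  x = λ² - 3 - 2 = 196 - 5 ≡ 4; y = λ·(3 - 4) - 7 ≡ 13. → (4, 13)
10P: (4, 13) + (2, 10). λ = (10 - 13)/(2 - 4) ≡ 14/15 mod 17. 15⁻¹ ≡ 8 (mod 17), so λ ≡ 10.
  x = λ² - 4 - 2 = 100 - 6 ≡ 9; y = λ·(4 - 9) - 13 ≡ 5. → (9, 5)
11P: (9, 5) + (2, 10). λ = (10 - 5)/(2 - 9) ≡ 5/10 mod 17. 10⁻¹ ≡ 12 (mod 17), so λ ≡ 9.
  x = λ² - 9 - 2 = 81 - 11 ≡ 2; y = λ·(9 - 2) - 5 ≡ 7. → (2, 7)
12P: (2, 7) + (2, 10): same x and y₁ ≡ -y₂, so the sum is 𝒪.
12P = 𝒪, so the order is 12.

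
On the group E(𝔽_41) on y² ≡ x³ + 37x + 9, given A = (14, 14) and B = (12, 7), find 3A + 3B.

(39, 38)

First 3A:
Repeated addition: build up to 3A.
2A: tangent at (14, 14): λ = (3·14² + 37)/(2·14) ≡ 10/28. 28⁻¹ ≡ 22 (mod 41) since 28·22 = 616 ≡ 1, so λ ≡ 10·22 ≡ 15.
  x = λ² - 14 - 14 = 225 - 28 ≡ 33; y = λ·(14 - 33) - 14 ≡ 29. → (33, 29)
3A: (33, 29) + (14, 14). λ = (14 - 29)/(14 - 33) ≡ 26/22 mod 41. 22⁻¹ ≡ 28 (mod 41) since 22·28 = 616 ≡ 1, so λ ≡ 31.
  x = λ² - 33 - 14 = 961 - 47 ≡ 12; y = λ·(33 - 12) - 29 ≡ 7. → (12, 7)
3A = (12, 7).
Next 3B:
Repeated addition: build up to 3B.
2B: tangent at (12, 7): λ = (3·12² + 37)/(2·7) ≡ 18/14. 14⁻¹ ≡ 3 (mod 41), so λ ≡ 18·3 ≡ 13.
  x = λ² - 12 - 12 = 169 - 24 ≡ 22; y = λ·(12 - 22) - 7 ≡ 27. → (22, 27)
3B: (22, 27) + (12, 7). λ = (7 - 27)/(12 - 22) ≡ 21/31 mod 41. 31⁻¹ ≡ 4 (mod 41), so λ ≡ 2.
  x = λ² - 22 - 12 = 4 - 34 ≡ 11; y = λ·(22 - 11) - 27 ≡ 36. → (11, 36)
3B = (11, 36).
Finally 3A + 3B:
(12, 7) + (11, 36). λ = (36 - 7)/(11 - 12) ≡ 29/40 mod 41. 40⁻¹ ≡ 40 (mod 41) since 40·40 = 1600 ≡ 1, so λ ≡ 12.
  x = λ² - 12 - 11 = 144 - 23 ≡ 39; y = λ·(12 - 39) - 7 ≡ 38. → (39, 38)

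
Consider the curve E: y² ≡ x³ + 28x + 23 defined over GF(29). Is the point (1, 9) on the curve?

yes

y² = 9² ≡ 23; x³ + 28x + 23 = 52 ≡ 23 (mod 29). 23 = 23.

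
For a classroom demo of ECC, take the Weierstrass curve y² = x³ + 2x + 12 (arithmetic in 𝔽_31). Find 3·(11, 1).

Write Q = (11, 1).
Repeated addition: build up to 3Q.
2Q: tangent at (11, 1): λ = (3·11² + 2)/(2·1) ≡ 24/2. 2⁻¹ ≡ 16 (mod 31) since 2·16 = 32 ≡ 1, so λ ≡ 24·16 ≡ 12.
  x = λ² - 11 - 11 = 144 - 22 ≡ 29; y = λ·(11 - 29) - 1 ≡ 0. → (29, 0)
3Q: (29, 0) + (11, 1). λ = (1 - 0)/(11 - 29) ≡ 1/13 mod 31. 13⁻¹ ≡ 12 (mod 31) since 13·12 = 156 ≡ 1, so λ ≡ 12.
  x = λ² - 29 - 11 = 144 - 40 ≡ 11; y = λ·(29 - 11) - 0 ≡ 30. → (11, 30)

(11, 30)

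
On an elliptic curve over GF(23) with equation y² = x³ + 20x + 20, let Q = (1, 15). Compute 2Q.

(21, 8)

tangent at (1, 15): λ = (3·1² + 20)/(2·15) ≡ 0/7. 7⁻¹ ≡ 10 (mod 23), so λ ≡ 0·10 ≡ 0.
  x = λ² - 1 - 1 = 0 - 2 ≡ 21; y = λ·(1 - 21) - 15 ≡ 8. → (21, 8)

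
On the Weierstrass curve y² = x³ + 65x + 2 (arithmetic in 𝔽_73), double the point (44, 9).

tangent at (44, 9): λ = (3·44² + 65)/(2·9) ≡ 33/18. 18⁻¹ ≡ 69 (mod 73) since 18·69 = 1242 ≡ 1, so λ ≡ 33·69 ≡ 14.
  x = λ² - 44 - 44 = 196 - 88 ≡ 35; y = λ·(44 - 35) - 9 ≡ 44. → (35, 44)

(35, 44)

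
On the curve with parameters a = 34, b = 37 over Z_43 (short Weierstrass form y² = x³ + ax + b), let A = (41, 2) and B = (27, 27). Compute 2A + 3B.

(24, 33)

First 2A:
Repeated addition: build up to 2A.
2A: tangent at (41, 2): λ = (3·41² + 34)/(2·2) ≡ 3/4. 4⁻¹ ≡ 11 (mod 43), so λ ≡ 3·11 ≡ 33.
  x = λ² - 41 - 41 = 1089 - 82 ≡ 18; y = λ·(41 - 18) - 2 ≡ 26. → (18, 26)
2A = (18, 26).
Next 3B:
Repeated addition: build up to 3B.
2B: tangent at (27, 27): λ = (3·27² + 34)/(2·27) ≡ 28/11. 11⁻¹ ≡ 4 (mod 43) since 11·4 = 44 ≡ 1, so λ ≡ 28·4 ≡ 26.
  x = λ² - 27 - 27 = 676 - 54 ≡ 20; y = λ·(27 - 20) - 27 ≡ 26. → (20, 26)
3B: (20, 26) + (27, 27). λ = (27 - 26)/(27 - 20) ≡ 1/7 mod 43. 7⁻¹ ≡ 37 (mod 43), so λ ≡ 37.
  x = λ² - 20 - 27 = 1369 - 47 ≡ 32; y = λ·(20 - 32) - 26 ≡ 3. → (32, 3)
3B = (32, 3).
Finally 2A + 3B:
(18, 26) + (32, 3). λ = (3 - 26)/(32 - 18) ≡ 20/14 mod 43. 14⁻¹ ≡ 40 (mod 43), so λ ≡ 26.
  x = λ² - 18 - 32 = 676 - 50 ≡ 24; y = λ·(18 - 24) - 26 ≡ 33. → (24, 33)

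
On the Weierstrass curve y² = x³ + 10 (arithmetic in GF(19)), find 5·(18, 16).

(1, 12)

Write G = (18, 16).
Repeated addition: build up to 5G.
2G: tangent at (18, 16): λ = (3·18² + 0)/(2·16) ≡ 3/13. 13⁻¹ ≡ 3 (mod 19), so λ ≡ 3·3 ≡ 9.
  x = λ² - 18 - 18 = 81 - 36 ≡ 7; y = λ·(18 - 7) - 16 ≡ 7. → (7, 7)
3G: (7, 7) + (18, 16). λ = (16 - 7)/(18 - 7) ≡ 9/11 mod 19. 11⁻¹ ≡ 7 (mod 19) since 11·7 = 77 ≡ 1, so λ ≡ 6.
  x = λ² - 7 - 18 = 36 - 25 ≡ 11; y = λ·(7 - 11) - 7 ≡ 7. → (11, 7)
4G: (11, 7) + (18, 16). λ = (16 - 7)/(18 - 11) ≡ 9/7 mod 19. 7⁻¹ ≡ 11 (mod 19), so λ ≡ 4.
  x = λ² - 11 - 18 = 16 - 29 ≡ 6; y = λ·(11 - 6) - 7 ≡ 13. → (6, 13)
5G: (6, 13) + (18, 16). λ = (16 - 13)/(18 - 6) ≡ 3/12 mod 19. 12⁻¹ ≡ 8 (mod 19), so λ ≡ 5.
  x = λ² - 6 - 18 = 25 - 24 ≡ 1; y = λ·(6 - 1) - 13 ≡ 12. → (1, 12)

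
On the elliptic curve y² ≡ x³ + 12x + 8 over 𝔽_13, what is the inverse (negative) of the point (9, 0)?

(9, 0)

-(9, 0) = (9, -0 mod 13) = (9, 0).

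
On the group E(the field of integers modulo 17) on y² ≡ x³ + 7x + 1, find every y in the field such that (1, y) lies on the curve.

x³ + 7x + 1 = 9 ≡ 9 (mod 17).
Square roots of 9 mod 17: 3 and 14 (since 3² = 9 ≡ 9).

3, 14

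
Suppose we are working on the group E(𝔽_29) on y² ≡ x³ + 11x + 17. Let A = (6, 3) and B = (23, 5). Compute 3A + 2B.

First 3A:
Repeated addition: build up to 3A.
2A: tangent at (6, 3): λ = (3·6² + 11)/(2·3) ≡ 3/6. 6⁻¹ ≡ 5 (mod 29) since 6·5 = 30 ≡ 1, so λ ≡ 3·5 ≡ 15.
  x = λ² - 6 - 6 = 225 - 12 ≡ 10; y = λ·(6 - 10) - 3 ≡ 24. → (10, 24)
3A: (10, 24) + (6, 3). λ = (3 - 24)/(6 - 10) ≡ 8/25 mod 29. 25⁻¹ ≡ 7 (mod 29), so λ ≡ 27.
  x = λ² - 10 - 6 = 729 - 16 ≡ 17; y = λ·(10 - 17) - 24 ≡ 19. → (17, 19)
3A = (17, 19).
Next 2B:
Repeated addition: build up to 2B.
2B: tangent at (23, 5): λ = (3·23² + 11)/(2·5) ≡ 3/10. 10⁻¹ ≡ 3 (mod 29), so λ ≡ 3·3 ≡ 9.
  x = λ² - 23 - 23 = 81 - 46 ≡ 6; y = λ·(23 - 6) - 5 ≡ 3. → (6, 3)
2B = (6, 3).
Finally 3A + 2B:
(17, 19) + (6, 3). λ = (3 - 19)/(6 - 17) ≡ 13/18 mod 29. 18⁻¹ ≡ 21 (mod 29), so λ ≡ 12.
  x = λ² - 17 - 6 = 144 - 23 ≡ 5; y = λ·(17 - 5) - 19 ≡ 9. → (5, 9)

(5, 9)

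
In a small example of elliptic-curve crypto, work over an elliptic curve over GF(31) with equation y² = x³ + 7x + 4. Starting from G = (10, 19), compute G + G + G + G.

Double-and-add on 4 = (100)₂. Start with G = (10, 19) for the leading 1-bit.
double: tangent at (10, 19): λ = (3·10² + 7)/(2·19) ≡ 28/7. 7⁻¹ ≡ 9 (mod 31), so λ ≡ 28·9 ≡ 4.
  x = λ² - 10 - 10 = 16 - 20 ≡ 27; y = λ·(10 - 27) - 19 ≡ 6. → (27, 6)
double: tangent at (27, 6): λ = (3·27² + 7)/(2·6) ≡ 24/12. 12⁻¹ ≡ 13 (mod 31), so λ ≡ 24·13 ≡ 2.
  x = λ² - 27 - 27 = 4 - 54 ≡ 12; y = λ·(27 - 12) - 6 ≡ 24. → (12, 24)

(12, 24)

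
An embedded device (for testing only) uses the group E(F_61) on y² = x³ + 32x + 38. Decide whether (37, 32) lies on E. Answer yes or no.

no

y² = 32² ≡ 48; x³ + 32x + 38 = 51875 ≡ 25 (mod 61). 48 ≠ 25.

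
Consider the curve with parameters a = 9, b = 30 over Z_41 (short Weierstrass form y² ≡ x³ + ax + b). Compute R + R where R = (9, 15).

tangent at (9, 15): λ = (3·9² + 9)/(2·15) ≡ 6/30. 30⁻¹ ≡ 26 (mod 41), so λ ≡ 6·26 ≡ 33.
  x = λ² - 9 - 9 = 1089 - 18 ≡ 5; y = λ·(9 - 5) - 15 ≡ 35. → (5, 35)

(5, 35)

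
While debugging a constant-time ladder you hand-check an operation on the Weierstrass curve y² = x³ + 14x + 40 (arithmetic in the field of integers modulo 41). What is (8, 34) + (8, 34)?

tangent at (8, 34): λ = (3·8² + 14)/(2·34) ≡ 1/27. 27⁻¹ ≡ 38 (mod 41) since 27·38 = 1026 ≡ 1, so λ ≡ 1·38 ≡ 38.
  x = λ² - 8 - 8 = 1444 - 16 ≡ 34; y = λ·(8 - 34) - 34 ≡ 3. → (34, 3)

(34, 3)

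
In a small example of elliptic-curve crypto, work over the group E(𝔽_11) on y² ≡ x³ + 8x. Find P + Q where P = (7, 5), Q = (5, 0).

(8, 9)

(7, 5) + (5, 0). λ = (0 - 5)/(5 - 7) ≡ 6/9 mod 11. 9⁻¹ ≡ 5 (mod 11), so λ ≡ 8.
  x = λ² - 7 - 5 = 64 - 12 ≡ 8; y = λ·(7 - 8) - 5 ≡ 9. → (8, 9)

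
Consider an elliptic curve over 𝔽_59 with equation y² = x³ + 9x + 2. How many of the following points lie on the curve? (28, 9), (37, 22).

(28, 9): 9² ≡ 22, rhs ≡ 22 → on.
(37, 22): 22² ≡ 12, rhs ≡ 12 → on.

2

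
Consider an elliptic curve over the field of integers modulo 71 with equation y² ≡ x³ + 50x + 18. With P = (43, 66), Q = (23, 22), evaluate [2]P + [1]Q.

(14, 57)

First 2P:
Repeated addition: build up to 2P.
2P: tangent at (43, 66): λ = (3·43² + 50)/(2·66) ≡ 59/61. 61⁻¹ ≡ 7 (mod 71), so λ ≡ 59·7 ≡ 58.
  x = λ² - 43 - 43 = 3364 - 86 ≡ 12; y = λ·(43 - 12) - 66 ≡ 28. → (12, 28)
2P = (12, 28).
Finally 2P + Q:
(12, 28) + (23, 22). λ = (22 - 28)/(23 - 12) ≡ 65/11 mod 71. 11⁻¹ ≡ 13 (mod 71), so λ ≡ 64.
  x = λ² - 12 - 23 = 4096 - 35 ≡ 14; y = λ·(12 - 14) - 28 ≡ 57. → (14, 57)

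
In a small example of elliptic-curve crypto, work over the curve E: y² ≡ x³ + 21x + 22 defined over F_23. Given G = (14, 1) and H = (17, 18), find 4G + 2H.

O

First 4G:
Repeated addition: build up to 4G.
2G: tangent at (14, 1): λ = (3·14² + 21)/(2·1) ≡ 11/2. 2⁻¹ ≡ 12 (mod 23) since 2·12 = 24 ≡ 1, so λ ≡ 11·12 ≡ 17.
  x = λ² - 14 - 14 = 289 - 28 ≡ 8; y = λ·(14 - 8) - 1 ≡ 9. → (8, 9)
3G: (8, 9) + (14, 1). λ = (1 - 9)/(14 - 8) ≡ 15/6 mod 23. 6⁻¹ ≡ 4 (mod 23) since 6·4 = 24 ≡ 1, so λ ≡ 14.
  x = λ² - 8 - 14 = 196 - 22 ≡ 13; y = λ·(8 - 13) - 9 ≡ 13. → (13, 13)
4G: (13, 13) + (14, 1). λ = (1 - 13)/(14 - 13) ≡ 11/1 mod 23. 1⁻¹ ≡ 1 (mod 23), so λ ≡ 11.
  x = λ² - 13 - 14 = 121 - 27 ≡ 2; y = λ·(13 - 2) - 13 ≡ 16. → (2, 16)
4G = (2, 16).
Next 2H:
Repeated addition: build up to 2H.
2H: tangent at (17, 18): λ = (3·17² + 21)/(2·18) ≡ 14/13. 13⁻¹ ≡ 16 (mod 23), so λ ≡ 14·16 ≡ 17.
  x = λ² - 17 - 17 = 289 - 34 ≡ 2; y = λ·(17 - 2) - 18 ≡ 7. → (2, 7)
2H = (2, 7).
Finally 4G + 2H:
(2, 16) + (2, 7): same x and y₁ ≡ -y₂, so the sum is O.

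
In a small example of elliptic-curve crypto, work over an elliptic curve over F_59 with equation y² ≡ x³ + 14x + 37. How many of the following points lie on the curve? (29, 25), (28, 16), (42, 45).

2

(29, 25): 25² ≡ 35, rhs ≡ 52 → off.
(28, 16): 16² ≡ 20, rhs ≡ 20 → on.
(42, 45): 45² ≡ 19, rhs ≡ 19 → on.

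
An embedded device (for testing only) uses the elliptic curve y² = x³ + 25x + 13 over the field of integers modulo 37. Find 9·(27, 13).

(5, 2)

Write G = (27, 13).
Double-and-add on 9 = (1001)₂. Start with G = (27, 13) for the leading 1-bit.
double: tangent at (27, 13): λ = (3·27² + 25)/(2·13) ≡ 29/26. 26⁻¹ ≡ 10 (mod 37), so λ ≡ 29·10 ≡ 31.
  x = λ² - 27 - 27 = 961 - 54 ≡ 19; y = λ·(27 - 19) - 13 ≡ 13. → (19, 13)
double: tangent at (19, 13): λ = (3·19² + 25)/(2·13) ≡ 35/26. 26⁻¹ ≡ 10 (mod 37) since 26·10 = 260 ≡ 1, so λ ≡ 35·10 ≡ 17.
  x = λ² - 19 - 19 = 289 - 38 ≡ 29; y = λ·(19 - 29) - 13 ≡ 2. → (29, 2)
double: tangent at (29, 2): λ = (3·29² + 25)/(2·2) ≡ 32/4. 4⁻¹ ≡ 28 (mod 37) since 4·28 = 112 ≡ 1, so λ ≡ 32·28 ≡ 8.
  x = λ² - 29 - 29 = 64 - 58 ≡ 6; y = λ·(29 - 6) - 2 ≡ 34. → (6, 34)
add G: (6, 34) + (27, 13). λ = (13 - 34)/(27 - 6) ≡ 16/21 mod 37. 21⁻¹ ≡ 30 (mod 37), so λ ≡ 36.
  x = λ² - 6 - 27 = 1296 - 33 ≡ 5; y = λ·(6 - 5) - 34 ≡ 2. → (5, 2)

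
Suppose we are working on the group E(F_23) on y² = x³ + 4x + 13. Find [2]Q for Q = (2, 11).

(22, 10)

tangent at (2, 11): λ = (3·2² + 4)/(2·11) ≡ 16/22. 22⁻¹ ≡ 22 (mod 23) since 22·22 = 484 ≡ 1, so λ ≡ 16·22 ≡ 7.
  x = λ² - 2 - 2 = 49 - 4 ≡ 22; y = λ·(2 - 22) - 11 ≡ 10. → (22, 10)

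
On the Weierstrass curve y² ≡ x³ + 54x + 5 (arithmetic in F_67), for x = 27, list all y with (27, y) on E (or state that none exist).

x³ + 54x + 5 = 21146 ≡ 41 (mod 67).
41 is a non-residue mod 67; no y exists.

none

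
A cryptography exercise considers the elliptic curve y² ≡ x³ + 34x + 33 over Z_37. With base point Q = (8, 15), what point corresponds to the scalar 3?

(15, 12)

Repeated addition: build up to 3Q.
2Q: tangent at (8, 15): λ = (3·8² + 34)/(2·15) ≡ 4/30. 30⁻¹ ≡ 21 (mod 37), so λ ≡ 4·21 ≡ 10.
  x = λ² - 8 - 8 = 100 - 16 ≡ 10; y = λ·(8 - 10) - 15 ≡ 2. → (10, 2)
3Q: (10, 2) + (8, 15). λ = (15 - 2)/(8 - 10) ≡ 13/35 mod 37. 35⁻¹ ≡ 18 (mod 37), so λ ≡ 12.
  x = λ² - 10 - 8 = 144 - 18 ≡ 15; y = λ·(10 - 15) - 2 ≡ 12. → (15, 12)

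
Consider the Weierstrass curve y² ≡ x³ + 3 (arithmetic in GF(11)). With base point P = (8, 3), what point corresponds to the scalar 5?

(4, 1)

Repeated addition: build up to 5P.
2P: tangent at (8, 3): λ = (3·8² + 0)/(2·3) ≡ 5/6. 6⁻¹ ≡ 2 (mod 11) since 6·2 = 12 ≡ 1, so λ ≡ 5·2 ≡ 10.
  x = λ² - 8 - 8 = 100 - 16 ≡ 7; y = λ·(8 - 7) - 3 ≡ 7. → (7, 7)
3P: (7, 7) + (8, 3). λ = (3 - 7)/(8 - 7) ≡ 7/1 mod 11. 1⁻¹ ≡ 1 (mod 11), so λ ≡ 7.
  x = λ² - 7 - 8 = 49 - 15 ≡ 1; y = λ·(7 - 1) - 7 ≡ 2. → (1, 2)
4P: (1, 2) + (8, 3). λ = (3 - 2)/(8 - 1) ≡ 1/7 mod 11. 7⁻¹ ≡ 8 (mod 11), so λ ≡ 8.
  x = λ² - 1 - 8 = 64 - 9 ≡ 0; y = λ·(1 - 0) - 2 ≡ 6. → (0, 6)
5P: (0, 6) + (8, 3). λ = (3 - 6)/(8 - 0) ≡ 8/8 mod 11. 8⁻¹ ≡ 7 (mod 11) since 8·7 = 56 ≡ 1, so λ ≡ 1.
  x = λ² - 0 - 8 = 1 - 8 ≡ 4; y = λ·(0 - 4) - 6 ≡ 1. → (4, 1)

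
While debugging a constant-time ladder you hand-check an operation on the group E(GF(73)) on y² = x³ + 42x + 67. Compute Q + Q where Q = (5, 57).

tangent at (5, 57): λ = (3·5² + 42)/(2·57) ≡ 44/41. 41⁻¹ ≡ 57 (mod 73), so λ ≡ 44·57 ≡ 26.
  x = λ² - 5 - 5 = 676 - 10 ≡ 9; y = λ·(5 - 9) - 57 ≡ 58. → (9, 58)

(9, 58)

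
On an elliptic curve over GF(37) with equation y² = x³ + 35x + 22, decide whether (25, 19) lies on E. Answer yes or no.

y² = 19² ≡ 28; x³ + 35x + 22 = 16522 ≡ 20 (mod 37). 28 ≠ 20.

no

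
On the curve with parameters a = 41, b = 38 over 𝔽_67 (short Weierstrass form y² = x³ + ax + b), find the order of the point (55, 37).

2P: tangent at (55, 37): λ = (3·55² + 41)/(2·37) ≡ 4/7. 7⁻¹ ≡ 48 (mod 67) since 7·48 = 336 ≡ 1, so λ ≡ 4·48 ≡ 58.
  x = λ² - 55 - 55 = 3364 - 110 ≡ 38; y = λ·(55 - 38) - 37 ≡ 11. → (38, 11)
3P: (38, 11) + (55, 37). λ = (37 - 11)/(55 - 38) ≡ 26/17 mod 67. 17⁻¹ ≡ 4 (mod 67) since 17·4 = 68 ≡ 1, so λ ≡ 37.
  x = λ² - 38 - 55 = 1369 - 93 ≡ 3; y = λ·(38 - 3) - 11 ≡ 11. → (3, 11)
4P: (3, 11) + (55, 37). λ = (37 - 11)/(55 - 3) ≡ 26/52 mod 67. 52⁻¹ ≡ 58 (mod 67), so λ ≡ 34.
  x = λ² - 3 - 55 = 1156 - 58 ≡ 26; y = λ·(3 - 26) - 11 ≡ 11. → (26, 11)
5P: (26, 11) + (55, 37). λ = (37 - 11)/(55 - 26) ≡ 26/29 mod 67. 29⁻¹ ≡ 37 (mod 67) since 29·37 = 1073 ≡ 1, so λ ≡ 24.
  x = λ² - 26 - 55 = 576 - 81 ≡ 26; y = λ·(26 - 26) - 11 ≡ 56. → (26, 56)
6P: (26, 56) + (55, 37). λ = (37 - 56)/(55 - 26) ≡ 48/29 mod 67. 29⁻¹ ≡ 37 (mod 67) since 29·37 = 1073 ≡ 1, so λ ≡ 34.
  x = λ² - 26 - 55 = 1156 - 81 ≡ 3; y = λ·(26 - 3) - 56 ≡ 56. → (3, 56)
7P: (3, 56) + (55, 37). λ = (37 - 56)/(55 - 3) ≡ 48/52 mod 67. 52⁻¹ ≡ 58 (mod 67) since 52·58 = 3016 ≡ 1, so λ ≡ 37.
  x = λ² - 3 - 55 = 1369 - 58 ≡ 38; y = λ·(3 - 38) - 56 ≡ 56. → (38, 56)
8P: (38, 56) + (55, 37). λ = (37 - 56)/(55 - 38) ≡ 48/17 mod 67. 17⁻¹ ≡ 4 (mod 67), so λ ≡ 58.
  x = λ² - 38 - 55 = 3364 - 93 ≡ 55; y = λ·(38 - 55) - 56 ≡ 30. → (55, 30)
9P: (55, 30) + (55, 37): same x and y₁ ≡ -y₂, so the sum is O.
9P = O, so the order is 9.

9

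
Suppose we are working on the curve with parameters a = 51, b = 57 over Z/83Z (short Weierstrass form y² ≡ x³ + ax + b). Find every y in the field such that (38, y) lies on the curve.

26, 57

x³ + 51x + 57 = 56867 ≡ 12 (mod 83).
Square roots of 12 mod 83: 26 and 57 (since 26² = 676 ≡ 12).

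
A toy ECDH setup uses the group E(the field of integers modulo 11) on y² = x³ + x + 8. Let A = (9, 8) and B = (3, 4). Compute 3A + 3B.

First 3A:
Repeated addition: build up to 3A.
2A: tangent at (9, 8): λ = (3·9² + 1)/(2·8) ≡ 2/5. 5⁻¹ ≡ 9 (mod 11), so λ ≡ 2·9 ≡ 7.
  x = λ² - 9 - 9 = 49 - 18 ≡ 9; y = λ·(9 - 9) - 8 ≡ 3. → (9, 3)
3A: (9, 3) + (9, 8): same x and y₁ ≡ -y₂, so the sum is O.
3A = O.
Next 3B:
Repeated addition: build up to 3B.
2B: tangent at (3, 4): λ = (3·3² + 1)/(2·4) ≡ 6/8. 8⁻¹ ≡ 7 (mod 11) since 8·7 = 56 ≡ 1, so λ ≡ 6·7 ≡ 9.
  x = λ² - 3 - 3 = 81 - 6 ≡ 9; y = λ·(3 - 9) - 4 ≡ 8. → (9, 8)
3B: (9, 8) + (3, 4). λ = (4 - 8)/(3 - 9) ≡ 7/5 mod 11. 5⁻¹ ≡ 9 (mod 11) since 5·9 = 45 ≡ 1, so λ ≡ 8.
  x = λ² - 9 - 3 = 64 - 12 ≡ 8; y = λ·(9 - 8) - 8 ≡ 0. → (8, 0)
3B = (8, 0).
Finally 3A + 3B:
O + (8, 0) = (8, 0) (identity).

(8, 0)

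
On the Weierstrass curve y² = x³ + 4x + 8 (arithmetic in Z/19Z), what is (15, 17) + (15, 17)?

(6, 18)

tangent at (15, 17): λ = (3·15² + 4)/(2·17) ≡ 14/15. 15⁻¹ ≡ 14 (mod 19) since 15·14 = 210 ≡ 1, so λ ≡ 14·14 ≡ 6.
  x = λ² - 15 - 15 = 36 - 30 ≡ 6; y = λ·(15 - 6) - 17 ≡ 18. → (6, 18)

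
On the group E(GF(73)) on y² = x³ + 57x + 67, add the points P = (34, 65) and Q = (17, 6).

(34, 65) + (17, 6). λ = (6 - 65)/(17 - 34) ≡ 14/56 mod 73. 56⁻¹ ≡ 30 (mod 73), so λ ≡ 55.
  x = λ² - 34 - 17 = 3025 - 51 ≡ 54; y = λ·(34 - 54) - 65 ≡ 3. → (54, 3)

(54, 3)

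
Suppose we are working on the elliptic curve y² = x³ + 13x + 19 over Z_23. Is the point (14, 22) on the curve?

y² = 22² ≡ 1; x³ + 13x + 19 = 2945 ≡ 1 (mod 23). 1 = 1.

yes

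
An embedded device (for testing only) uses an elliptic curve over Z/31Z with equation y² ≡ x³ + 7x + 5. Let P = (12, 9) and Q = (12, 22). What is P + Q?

O

The two points share x = 12 and their y-coordinates satisfy 9 + 22 ≡ 0 (mod 31), so they are inverses. Their sum is the point at infinity.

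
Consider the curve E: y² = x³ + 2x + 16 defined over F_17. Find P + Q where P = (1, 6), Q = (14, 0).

(0, 4)

(1, 6) + (14, 0). λ = (0 - 6)/(14 - 1) ≡ 11/13 mod 17. 13⁻¹ ≡ 4 (mod 17), so λ ≡ 10.
  x = λ² - 1 - 14 = 100 - 15 ≡ 0; y = λ·(1 - 0) - 6 ≡ 4. → (0, 4)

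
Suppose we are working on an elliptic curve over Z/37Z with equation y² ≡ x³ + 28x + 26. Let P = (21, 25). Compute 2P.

tangent at (21, 25): λ = (3·21² + 28)/(2·25) ≡ 19/13. 13⁻¹ ≡ 20 (mod 37) since 13·20 = 260 ≡ 1, so λ ≡ 19·20 ≡ 10.
  x = λ² - 21 - 21 = 100 - 42 ≡ 21; y = λ·(21 - 21) - 25 ≡ 12. → (21, 12)

(21, 12)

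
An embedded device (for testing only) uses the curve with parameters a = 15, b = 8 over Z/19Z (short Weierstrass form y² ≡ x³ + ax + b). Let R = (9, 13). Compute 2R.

tangent at (9, 13): λ = (3·9² + 15)/(2·13) ≡ 11/7. 7⁻¹ ≡ 11 (mod 19), so λ ≡ 11·11 ≡ 7.
  x = λ² - 9 - 9 = 49 - 18 ≡ 12; y = λ·(9 - 12) - 13 ≡ 4. → (12, 4)

(12, 4)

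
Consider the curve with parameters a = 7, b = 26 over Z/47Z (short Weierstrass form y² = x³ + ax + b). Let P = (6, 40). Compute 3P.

(43, 34)

Repeated addition: build up to 3P.
2P: tangent at (6, 40): λ = (3·6² + 7)/(2·40) ≡ 21/33. 33⁻¹ ≡ 10 (mod 47), so λ ≡ 21·10 ≡ 22.
  x = λ² - 6 - 6 = 484 - 12 ≡ 2; y = λ·(6 - 2) - 40 ≡ 1. → (2, 1)
3P: (2, 1) + (6, 40). λ = (40 - 1)/(6 - 2) ≡ 39/4 mod 47. 4⁻¹ ≡ 12 (mod 47), so λ ≡ 45.
  x = λ² - 2 - 6 = 2025 - 8 ≡ 43; y = λ·(2 - 43) - 1 ≡ 34. → (43, 34)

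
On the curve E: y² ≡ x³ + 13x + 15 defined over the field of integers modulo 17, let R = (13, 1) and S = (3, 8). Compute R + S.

(13, 1) + (3, 8). λ = (8 - 1)/(3 - 13) ≡ 7/7 mod 17. 7⁻¹ ≡ 5 (mod 17), so λ ≡ 1.
  x = λ² - 13 - 3 = 1 - 16 ≡ 2; y = λ·(13 - 2) - 1 ≡ 10. → (2, 10)

(2, 10)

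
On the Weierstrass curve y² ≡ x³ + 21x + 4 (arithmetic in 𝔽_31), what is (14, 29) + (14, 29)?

tangent at (14, 29): λ = (3·14² + 21)/(2·29) ≡ 20/27. 27⁻¹ ≡ 23 (mod 31) since 27·23 = 621 ≡ 1, so λ ≡ 20·23 ≡ 26.
  x = λ² - 14 - 14 = 676 - 28 ≡ 28; y = λ·(14 - 28) - 29 ≡ 10. → (28, 10)

(28, 10)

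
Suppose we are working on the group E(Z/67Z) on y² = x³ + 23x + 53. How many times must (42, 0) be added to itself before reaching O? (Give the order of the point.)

2P: (42, 0) + (42, 0): same x and y₁ ≡ -y₂, so the sum is O.
2P = O, so the order is 2.

2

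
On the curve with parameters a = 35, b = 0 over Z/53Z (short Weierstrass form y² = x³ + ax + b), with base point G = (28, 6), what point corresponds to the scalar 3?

(25, 32)

Repeated addition: build up to 3G.
2G: tangent at (28, 6): λ = (3·28² + 35)/(2·6) ≡ 2/12. 12⁻¹ ≡ 31 (mod 53), so λ ≡ 2·31 ≡ 9.
  x = λ² - 28 - 28 = 81 - 56 ≡ 25; y = λ·(28 - 25) - 6 ≡ 21. → (25, 21)
3G: (25, 21) + (28, 6). λ = (6 - 21)/(28 - 25) ≡ 38/3 mod 53. 3⁻¹ ≡ 18 (mod 53), so λ ≡ 48.
  x = λ² - 25 - 28 = 2304 - 53 ≡ 25; y = λ·(25 - 25) - 21 ≡ 32. → (25, 32)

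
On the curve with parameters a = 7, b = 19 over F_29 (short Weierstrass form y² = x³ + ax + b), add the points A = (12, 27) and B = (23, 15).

(17, 18)

(12, 27) + (23, 15). λ = (15 - 27)/(23 - 12) ≡ 17/11 mod 29. 11⁻¹ ≡ 8 (mod 29), so λ ≡ 20.
  x = λ² - 12 - 23 = 400 - 35 ≡ 17; y = λ·(12 - 17) - 27 ≡ 18. → (17, 18)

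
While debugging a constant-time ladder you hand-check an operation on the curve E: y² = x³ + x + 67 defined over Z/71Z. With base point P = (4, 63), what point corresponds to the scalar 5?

Double-and-add on 5 = (101)₂. Start with P = (4, 63) for the leading 1-bit.
double: tangent at (4, 63): λ = (3·4² + 1)/(2·63) ≡ 49/55. 55⁻¹ ≡ 31 (mod 71), so λ ≡ 49·31 ≡ 28.
  x = λ² - 4 - 4 = 784 - 8 ≡ 66; y = λ·(4 - 66) - 63 ≡ 47. → (66, 47)
double: tangent at (66, 47): λ = (3·66² + 1)/(2·47) ≡ 5/23. 23⁻¹ ≡ 34 (mod 71), so λ ≡ 5·34 ≡ 28.
  x = λ² - 66 - 66 = 784 - 132 ≡ 13; y = λ·(66 - 13) - 47 ≡ 17. → (13, 17)
add P: (13, 17) + (4, 63). λ = (63 - 17)/(4 - 13) ≡ 46/62 mod 71. 62⁻¹ ≡ 63 (mod 71), so λ ≡ 58.
  x = λ² - 13 - 4 = 3364 - 17 ≡ 10; y = λ·(13 - 10) - 17 ≡ 15. → (10, 15)

(10, 15)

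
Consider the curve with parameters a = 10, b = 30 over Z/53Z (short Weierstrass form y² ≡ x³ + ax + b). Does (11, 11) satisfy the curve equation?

no

y² = 11² ≡ 15; x³ + 10x + 30 = 1471 ≡ 40 (mod 53). 15 ≠ 40.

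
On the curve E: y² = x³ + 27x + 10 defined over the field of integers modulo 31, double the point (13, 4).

(14, 30)

tangent at (13, 4): λ = (3·13² + 27)/(2·4) ≡ 7/8. 8⁻¹ ≡ 4 (mod 31), so λ ≡ 7·4 ≡ 28.
  x = λ² - 13 - 13 = 784 - 26 ≡ 14; y = λ·(13 - 14) - 4 ≡ 30. → (14, 30)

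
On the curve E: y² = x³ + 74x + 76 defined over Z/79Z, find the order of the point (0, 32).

2P: tangent at (0, 32): λ = (3·0² + 74)/(2·32) ≡ 74/64. 64⁻¹ ≡ 21 (mod 79), so λ ≡ 74·21 ≡ 53.
  x = λ² - 0 - 0 = 2809 - 0 ≡ 44; y = λ·(0 - 44) - 32 ≡ 6. → (44, 6)
3P: (44, 6) + (0, 32). λ = (32 - 6)/(0 - 44) ≡ 26/35 mod 79. 35⁻¹ ≡ 70 (mod 79) since 35·70 = 2450 ≡ 1, so λ ≡ 3.
  x = λ² - 44 - 0 = 9 - 44 ≡ 44; y = λ·(44 - 44) - 6 ≡ 73. → (44, 73)
4P: (44, 73) + (0, 32). λ = (32 - 73)/(0 - 44) ≡ 38/35 mod 79. 35⁻¹ ≡ 70 (mod 79) since 35·70 = 2450 ≡ 1, so λ ≡ 53.
  x = λ² - 44 - 0 = 2809 - 44 ≡ 0; y = λ·(44 - 0) - 73 ≡ 47. → (0, 47)
5P: (0, 47) + (0, 32): same x and y₁ ≡ -y₂, so the sum is O.
5P = O, so the order is 5.

5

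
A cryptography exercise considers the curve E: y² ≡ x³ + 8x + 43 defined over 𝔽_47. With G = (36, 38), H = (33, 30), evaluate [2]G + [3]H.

First 2G:
Repeated addition: build up to 2G.
2G: tangent at (36, 38): λ = (3·36² + 8)/(2·38) ≡ 42/29. 29⁻¹ ≡ 13 (mod 47) since 29·13 = 377 ≡ 1, so λ ≡ 42·13 ≡ 29.
  x = λ² - 36 - 36 = 841 - 72 ≡ 17; y = λ·(36 - 17) - 38 ≡ 43. → (17, 43)
2G = (17, 43).
Next 3H:
Repeated addition: build up to 3H.
2H: tangent at (33, 30): λ = (3·33² + 8)/(2·30) ≡ 32/13. 13⁻¹ ≡ 29 (mod 47), so λ ≡ 32·29 ≡ 35.
  x = λ² - 33 - 33 = 1225 - 66 ≡ 31; y = λ·(33 - 31) - 30 ≡ 40. → (31, 40)
3H: (31, 40) + (33, 30). λ = (30 - 40)/(33 - 31) ≡ 37/2 mod 47. 2⁻¹ ≡ 24 (mod 47), so λ ≡ 42.
  x = λ² - 31 - 33 = 1764 - 64 ≡ 8; y = λ·(31 - 8) - 40 ≡ 33. → (8, 33)
3H = (8, 33).
Finally 2G + 3H:
(17, 43) + (8, 33). λ = (33 - 43)/(8 - 17) ≡ 37/38 mod 47. 38⁻¹ ≡ 26 (mod 47), so λ ≡ 22.
  x = λ² - 17 - 8 = 484 - 25 ≡ 36; y = λ·(17 - 36) - 43 ≡ 9. → (36, 9)

(36, 9)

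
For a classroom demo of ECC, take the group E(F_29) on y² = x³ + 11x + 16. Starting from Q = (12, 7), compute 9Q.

(1, 17)

Repeated addition: build up to 9Q.
2Q: tangent at (12, 7): λ = (3·12² + 11)/(2·7) ≡ 8/14. 14⁻¹ ≡ 27 (mod 29), so λ ≡ 8·27 ≡ 13.
  x = λ² - 12 - 12 = 169 - 24 ≡ 0; y = λ·(12 - 0) - 7 ≡ 4. → (0, 4)
3Q: (0, 4) + (12, 7). λ = (7 - 4)/(12 - 0) ≡ 3/12 mod 29. 12⁻¹ ≡ 17 (mod 29) since 12·17 = 204 ≡ 1, so λ ≡ 22.
  x = λ² - 0 - 12 = 484 - 12 ≡ 8; y = λ·(0 - 8) - 4 ≡ 23. → (8, 23)
4Q: (8, 23) + (12, 7). λ = (7 - 23)/(12 - 8) ≡ 13/4 mod 29. 4⁻¹ ≡ 22 (mod 29) since 4·22 = 88 ≡ 1, so λ ≡ 25.
  x = λ² - 8 - 12 = 625 - 20 ≡ 25; y = λ·(8 - 25) - 23 ≡ 16. → (25, 16)
5Q: (25, 16) + (12, 7). λ = (7 - 16)/(12 - 25) ≡ 20/16 mod 29. 16⁻¹ ≡ 20 (mod 29) since 16·20 = 320 ≡ 1, so λ ≡ 23.
  x = λ² - 25 - 12 = 529 - 37 ≡ 28; y = λ·(25 - 28) - 16 ≡ 2. → (28, 2)
6Q: (28, 2) + (12, 7). λ = (7 - 2)/(12 - 28) ≡ 5/13 mod 29. 13⁻¹ ≡ 9 (mod 29) since 13·9 = 117 ≡ 1, so λ ≡ 16.
  x = λ² - 28 - 12 = 256 - 40 ≡ 13; y = λ·(28 - 13) - 2 ≡ 6. → (13, 6)
7Q: (13, 6) + (12, 7). λ = (7 - 6)/(12 - 13) ≡ 1/28 mod 29. 28⁻¹ ≡ 28 (mod 29), so λ ≡ 28.
  x = λ² - 13 - 12 = 784 - 25 ≡ 5; y = λ·(13 - 5) - 6 ≡ 15. → (5, 15)
8Q: (5, 15) + (12, 7). λ = (7 - 15)/(12 - 5) ≡ 21/7 mod 29. 7⁻¹ ≡ 25 (mod 29), so λ ≡ 3.
  x = λ² - 5 - 12 = 9 - 17 ≡ 21; y = λ·(5 - 21) - 15 ≡ 24. → (21, 24)
9Q: (21, 24) + (12, 7). λ = (7 - 24)/(12 - 21) ≡ 12/20 mod 29. 20⁻¹ ≡ 16 (mod 29), so λ ≡ 18.
  x = λ² - 21 - 12 = 324 - 33 ≡ 1; y = λ·(21 - 1) - 24 ≡ 17. → (1, 17)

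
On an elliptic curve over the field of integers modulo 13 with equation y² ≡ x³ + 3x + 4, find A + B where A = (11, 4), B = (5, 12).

(11, 4) + (5, 12). λ = (12 - 4)/(5 - 11) ≡ 8/7 mod 13. 7⁻¹ ≡ 2 (mod 13) since 7·2 = 14 ≡ 1, so λ ≡ 3.
  x = λ² - 11 - 5 = 9 - 16 ≡ 6; y = λ·(11 - 6) - 4 ≡ 11. → (6, 11)

(6, 11)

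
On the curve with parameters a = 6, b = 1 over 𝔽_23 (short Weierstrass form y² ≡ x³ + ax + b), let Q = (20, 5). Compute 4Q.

(15, 19)

Repeated addition: build up to 4Q.
2Q: tangent at (20, 5): λ = (3·20² + 6)/(2·5) ≡ 10/10. 10⁻¹ ≡ 7 (mod 23) since 10·7 = 70 ≡ 1, so λ ≡ 10·7 ≡ 1.
  x = λ² - 20 - 20 = 1 - 40 ≡ 7; y = λ·(20 - 7) - 5 ≡ 8. → (7, 8)
3Q: (7, 8) + (20, 5). λ = (5 - 8)/(20 - 7) ≡ 20/13 mod 23. 13⁻¹ ≡ 16 (mod 23), so λ ≡ 21.
  x = λ² - 7 - 20 = 441 - 27 ≡ 0; y = λ·(7 - 0) - 8 ≡ 1. → (0, 1)
4Q: (0, 1) + (20, 5). λ = (5 - 1)/(20 - 0) ≡ 4/20 mod 23. 20⁻¹ ≡ 15 (mod 23), so λ ≡ 14.
  x = λ² - 0 - 20 = 196 - 20 ≡ 15; y = λ·(0 - 15) - 1 ≡ 19. → (15, 19)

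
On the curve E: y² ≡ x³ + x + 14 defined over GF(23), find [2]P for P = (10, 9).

tangent at (10, 9): λ = (3·10² + 1)/(2·9) ≡ 2/18. 18⁻¹ ≡ 9 (mod 23), so λ ≡ 2·9 ≡ 18.
  x = λ² - 10 - 10 = 324 - 20 ≡ 5; y = λ·(10 - 5) - 9 ≡ 12. → (5, 12)

(5, 12)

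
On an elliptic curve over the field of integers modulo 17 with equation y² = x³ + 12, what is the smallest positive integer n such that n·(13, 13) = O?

9

2P: tangent at (13, 13): λ = (3·13² + 0)/(2·13) ≡ 14/9. 9⁻¹ ≡ 2 (mod 17) since 9·2 = 18 ≡ 1, so λ ≡ 14·2 ≡ 11.
  x = λ² - 13 - 13 = 121 - 26 ≡ 10; y = λ·(13 - 10) - 13 ≡ 3. → (10, 3)
3P: (10, 3) + (13, 13). λ = (13 - 3)/(13 - 10) ≡ 10/3 mod 17. 3⁻¹ ≡ 6 (mod 17), so λ ≡ 9.
  x = λ² - 10 - 13 = 81 - 23 ≡ 7; y = λ·(10 - 7) - 3 ≡ 7. → (7, 7)
4P: (7, 7) + (13, 13). λ = (13 - 7)/(13 - 7) ≡ 6/6 mod 17. 6⁻¹ ≡ 3 (mod 17), so λ ≡ 1.
  x = λ² - 7 - 13 = 1 - 20 ≡ 15; y = λ·(7 - 15) - 7 ≡ 2. → (15, 2)
5P: (15, 2) + (13, 13). λ = (13 - 2)/(13 - 15) ≡ 11/15 mod 17. 15⁻¹ ≡ 8 (mod 17) since 15·8 = 120 ≡ 1, so λ ≡ 3.
  x = λ² - 15 - 13 = 9 - 28 ≡ 15; y = λ·(15 - 15) - 2 ≡ 15. → (15, 15)
6P: (15, 15) + (13, 13). λ = (13 - 15)/(13 - 15) ≡ 15/15 mod 17. 15⁻¹ ≡ 8 (mod 17) since 15·8 = 120 ≡ 1, so λ ≡ 1.
  x = λ² - 15 - 13 = 1 - 28 ≡ 7; y = λ·(15 - 7) - 15 ≡ 10. → (7, 10)
7P: (7, 10) + (13, 13). λ = (13 - 10)/(13 - 7) ≡ 3/6 mod 17. 6⁻¹ ≡ 3 (mod 17), so λ ≡ 9.
  x = λ² - 7 - 13 = 81 - 20 ≡ 10; y = λ·(7 - 10) - 10 ≡ 14. → (10, 14)
8P: (10, 14) + (13, 13). λ = (13 - 14)/(13 - 10) ≡ 16/3 mod 17. 3⁻¹ ≡ 6 (mod 17) since 3·6 = 18 ≡ 1, so λ ≡ 11.
  x = λ² - 10 - 13 = 121 - 23 ≡ 13; y = λ·(10 - 13) - 14 ≡ 4. → (13, 4)
9P: (13, 4) + (13, 13): same x and y₁ ≡ -y₂, so the sum is O.
9P = O, so the order is 9.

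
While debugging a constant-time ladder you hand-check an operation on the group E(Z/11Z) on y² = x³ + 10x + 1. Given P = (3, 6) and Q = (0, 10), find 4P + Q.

First 4P:
Double-and-add on 4 = (100)₂. Start with P = (3, 6) for the leading 1-bit.
double: tangent at (3, 6): λ = (3·3² + 10)/(2·6) ≡ 4/1. 1⁻¹ ≡ 1 (mod 11) since 1·1 = 1 ≡ 1, so λ ≡ 4·1 ≡ 4.
  x = λ² - 3 - 3 = 16 - 6 ≡ 10; y = λ·(3 - 10) - 6 ≡ 10. → (10, 10)
double: tangent at (10, 10): λ = (3·10² + 10)/(2·10) ≡ 2/9. 9⁻¹ ≡ 5 (mod 11) since 9·5 = 45 ≡ 1, so λ ≡ 2·5 ≡ 10.
  x = λ² - 10 - 10 = 100 - 20 ≡ 3; y = λ·(10 - 3) - 10 ≡ 5. → (3, 5)
4P = (3, 5).
Finally 4P + Q:
(3, 5) + (0, 10). λ = (10 - 5)/(0 - 3) ≡ 5/8 mod 11. 8⁻¹ ≡ 7 (mod 11), so λ ≡ 2.
  x = λ² - 3 - 0 = 4 - 3 ≡ 1; y = λ·(3 - 1) - 5 ≡ 10. → (1, 10)

(1, 10)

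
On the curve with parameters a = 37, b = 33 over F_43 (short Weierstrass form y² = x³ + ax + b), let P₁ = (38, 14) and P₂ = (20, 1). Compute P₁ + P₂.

(38, 14) + (20, 1). λ = (1 - 14)/(20 - 38) ≡ 30/25 mod 43. 25⁻¹ ≡ 31 (mod 43) since 25·31 = 775 ≡ 1, so λ ≡ 27.
  x = λ² - 38 - 20 = 729 - 58 ≡ 26; y = λ·(38 - 26) - 14 ≡ 9. → (26, 9)

(26, 9)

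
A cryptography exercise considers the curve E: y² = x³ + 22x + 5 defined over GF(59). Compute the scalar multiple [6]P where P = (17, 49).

(44, 31)

Repeated addition: build up to 6P.
2P: tangent at (17, 49): λ = (3·17² + 22)/(2·49) ≡ 4/39. 39⁻¹ ≡ 56 (mod 59), so λ ≡ 4·56 ≡ 47.
  x = λ² - 17 - 17 = 2209 - 34 ≡ 51; y = λ·(17 - 51) - 49 ≡ 5. → (51, 5)
3P: (51, 5) + (17, 49). λ = (49 - 5)/(17 - 51) ≡ 44/25 mod 59. 25⁻¹ ≡ 26 (mod 59), so λ ≡ 23.
  x = λ² - 51 - 17 = 529 - 68 ≡ 48; y = λ·(51 - 48) - 5 ≡ 5. → (48, 5)
4P: (48, 5) + (17, 49). λ = (49 - 5)/(17 - 48) ≡ 44/28 mod 59. 28⁻¹ ≡ 19 (mod 59), so λ ≡ 10.
  x = λ² - 48 - 17 = 100 - 65 ≡ 35; y = λ·(48 - 35) - 5 ≡ 7. → (35, 7)
5P: (35, 7) + (17, 49). λ = (49 - 7)/(17 - 35) ≡ 42/41 mod 59. 41⁻¹ ≡ 36 (mod 59) since 41·36 = 1476 ≡ 1, so λ ≡ 37.
  x = λ² - 35 - 17 = 1369 - 52 ≡ 19; y = λ·(35 - 19) - 7 ≡ 54. → (19, 54)
6P: (19, 54) + (17, 49). λ = (49 - 54)/(17 - 19) ≡ 54/57 mod 59. 57⁻¹ ≡ 29 (mod 59), so λ ≡ 32.
  x = λ² - 19 - 17 = 1024 - 36 ≡ 44; y = λ·(19 - 44) - 54 ≡ 31. → (44, 31)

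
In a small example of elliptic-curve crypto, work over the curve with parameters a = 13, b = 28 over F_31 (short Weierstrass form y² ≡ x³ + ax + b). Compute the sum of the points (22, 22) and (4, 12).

(22, 22) + (4, 12). λ = (12 - 22)/(4 - 22) ≡ 21/13 mod 31. 13⁻¹ ≡ 12 (mod 31), so λ ≡ 4.
  x = λ² - 22 - 4 = 16 - 26 ≡ 21; y = λ·(22 - 21) - 22 ≡ 13. → (21, 13)

(21, 13)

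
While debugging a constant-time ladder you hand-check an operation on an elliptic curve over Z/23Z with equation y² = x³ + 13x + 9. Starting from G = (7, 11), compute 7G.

Repeated addition: build up to 7G.
2G: tangent at (7, 11): λ = (3·7² + 13)/(2·11) ≡ 22/22. 22⁻¹ ≡ 22 (mod 23) since 22·22 = 484 ≡ 1, so λ ≡ 22·22 ≡ 1.
  x = λ² - 7 - 7 = 1 - 14 ≡ 10; y = λ·(7 - 10) - 11 ≡ 9. → (10, 9)
3G: (10, 9) + (7, 11). λ = (11 - 9)/(7 - 10) ≡ 2/20 mod 23. 20⁻¹ ≡ 15 (mod 23), so λ ≡ 7.
  x = λ² - 10 - 7 = 49 - 17 ≡ 9; y = λ·(10 - 9) - 9 ≡ 21. → (9, 21)
4G: (9, 21) + (7, 11). λ = (11 - 21)/(7 - 9) ≡ 13/21 mod 23. 21⁻¹ ≡ 11 (mod 23), so λ ≡ 5.
  x = λ² - 9 - 7 = 25 - 16 ≡ 9; y = λ·(9 - 9) - 21 ≡ 2. → (9, 2)
5G: (9, 2) + (7, 11). λ = (11 - 2)/(7 - 9) ≡ 9/21 mod 23. 21⁻¹ ≡ 11 (mod 23), so λ ≡ 7.
  x = λ² - 9 - 7 = 49 - 16 ≡ 10; y = λ·(9 - 10) - 2 ≡ 14. → (10, 14)
6G: (10, 14) + (7, 11). λ = (11 - 14)/(7 - 10) ≡ 20/20 mod 23. 20⁻¹ ≡ 15 (mod 23), so λ ≡ 1.
  x = λ² - 10 - 7 = 1 - 17 ≡ 7; y = λ·(10 - 7) - 14 ≡ 12. → (7, 12)
7G: (7, 12) + (7, 11): same x and y₁ ≡ -y₂, so the sum is ∞.

O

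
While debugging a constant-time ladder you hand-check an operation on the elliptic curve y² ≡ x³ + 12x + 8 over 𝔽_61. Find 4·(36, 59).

(42, 27)

Write Q = (36, 59).
Repeated addition: build up to 4Q.
2Q: tangent at (36, 59): λ = (3·36² + 12)/(2·59) ≡ 57/57. 57⁻¹ ≡ 15 (mod 61), so λ ≡ 57·15 ≡ 1.
  x = λ² - 36 - 36 = 1 - 72 ≡ 51; y = λ·(36 - 51) - 59 ≡ 48. → (51, 48)
3Q: (51, 48) + (36, 59). λ = (59 - 48)/(36 - 51) ≡ 11/46 mod 61. 46⁻¹ ≡ 4 (mod 61) since 46·4 = 184 ≡ 1, so λ ≡ 44.
  x = λ² - 51 - 36 = 1936 - 87 ≡ 19; y = λ·(51 - 19) - 48 ≡ 18. → (19, 18)
4Q: (19, 18) + (36, 59). λ = (59 - 18)/(36 - 19) ≡ 41/17 mod 61. 17⁻¹ ≡ 18 (mod 61), so λ ≡ 6.
  x = λ² - 19 - 36 = 36 - 55 ≡ 42; y = λ·(19 - 42) - 18 ≡ 27. → (42, 27)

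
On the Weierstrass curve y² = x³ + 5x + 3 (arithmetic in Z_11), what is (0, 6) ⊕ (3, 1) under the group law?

(0, 6) + (3, 1). λ = (1 - 6)/(3 - 0) ≡ 6/3 mod 11. 3⁻¹ ≡ 4 (mod 11) since 3·4 = 12 ≡ 1, so λ ≡ 2.
  x = λ² - 0 - 3 = 4 - 3 ≡ 1; y = λ·(0 - 1) - 6 ≡ 3. → (1, 3)

(1, 3)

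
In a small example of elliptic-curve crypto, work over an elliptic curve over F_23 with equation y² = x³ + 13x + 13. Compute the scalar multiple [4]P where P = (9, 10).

(15, 8)

Repeated addition: build up to 4P.
2P: tangent at (9, 10): λ = (3·9² + 13)/(2·10) ≡ 3/20. 20⁻¹ ≡ 15 (mod 23), so λ ≡ 3·15 ≡ 22.
  x = λ² - 9 - 9 = 484 - 18 ≡ 6; y = λ·(9 - 6) - 10 ≡ 10. → (6, 10)
3P: (6, 10) + (9, 10). λ = (10 - 10)/(9 - 6) ≡ 0/3 mod 23. 3⁻¹ ≡ 8 (mod 23), so λ ≡ 0.
  x = λ² - 6 - 9 = 0 - 15 ≡ 8; y = λ·(6 - 8) - 10 ≡ 13. → (8, 13)
4P: (8, 13) + (9, 10). λ = (10 - 13)/(9 - 8) ≡ 20/1 mod 23. 1⁻¹ ≡ 1 (mod 23), so λ ≡ 20.
  x = λ² - 8 - 9 = 400 - 17 ≡ 15; y = λ·(8 - 15) - 13 ≡ 8. → (15, 8)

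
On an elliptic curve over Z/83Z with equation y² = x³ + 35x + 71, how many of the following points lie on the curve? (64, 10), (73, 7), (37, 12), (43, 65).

4

(64, 10): 10² ≡ 17, rhs ≡ 17 → on.
(73, 7): 7² ≡ 49, rhs ≡ 49 → on.
(37, 12): 12² ≡ 61, rhs ≡ 61 → on.
(43, 65): 65² ≡ 75, rhs ≡ 75 → on.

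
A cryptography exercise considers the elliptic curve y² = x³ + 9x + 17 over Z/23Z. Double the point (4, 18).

tangent at (4, 18): λ = (3·4² + 9)/(2·18) ≡ 11/13. 13⁻¹ ≡ 16 (mod 23), so λ ≡ 11·16 ≡ 15.
  x = λ² - 4 - 4 = 225 - 8 ≡ 10; y = λ·(4 - 10) - 18 ≡ 7. → (10, 7)

(10, 7)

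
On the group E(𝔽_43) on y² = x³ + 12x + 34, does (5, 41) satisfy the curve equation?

yes

y² = 41² ≡ 4; x³ + 12x + 34 = 219 ≡ 4 (mod 43). 4 = 4.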